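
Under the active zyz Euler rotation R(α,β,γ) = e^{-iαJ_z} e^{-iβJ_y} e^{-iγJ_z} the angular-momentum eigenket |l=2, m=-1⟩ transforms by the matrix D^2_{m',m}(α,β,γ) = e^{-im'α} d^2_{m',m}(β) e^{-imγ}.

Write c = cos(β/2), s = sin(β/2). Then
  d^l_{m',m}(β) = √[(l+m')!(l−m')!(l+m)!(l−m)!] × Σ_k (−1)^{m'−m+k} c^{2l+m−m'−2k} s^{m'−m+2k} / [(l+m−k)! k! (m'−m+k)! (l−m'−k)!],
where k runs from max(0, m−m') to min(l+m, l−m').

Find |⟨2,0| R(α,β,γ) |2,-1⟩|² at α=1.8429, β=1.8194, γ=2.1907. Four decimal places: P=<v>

P=0.0853

First d^2_{0,-1}(β=1.8194), then the phase factors e^{-i(0)α} and e^{-i(-1)γ}:
c=cos(1.8194/2)=0.613983, s=sin(1.8194/2)=0.789320; N=√[2·2·1·6]=4.898979
The bounds max(0,m−m')=0 and min(l+m,l−m')=1 give 2 terms
  k=0: (−1)^1·4.8990/(2)·0.6140^3·0.7893^1 = -0.447504
  k=1: (−1)^2·4.8990/(2)·0.6140^1·0.7893^3 = +0.739589
d^2_{0,-1}(1.8194) = -0.447504 +0.739589 = +0.292085
|D^2_{0,-1}|² = |d^2_{0,-1}(β)|² = (+0.292085)² = 0.085314 (the z-rotation phases have unit modulus)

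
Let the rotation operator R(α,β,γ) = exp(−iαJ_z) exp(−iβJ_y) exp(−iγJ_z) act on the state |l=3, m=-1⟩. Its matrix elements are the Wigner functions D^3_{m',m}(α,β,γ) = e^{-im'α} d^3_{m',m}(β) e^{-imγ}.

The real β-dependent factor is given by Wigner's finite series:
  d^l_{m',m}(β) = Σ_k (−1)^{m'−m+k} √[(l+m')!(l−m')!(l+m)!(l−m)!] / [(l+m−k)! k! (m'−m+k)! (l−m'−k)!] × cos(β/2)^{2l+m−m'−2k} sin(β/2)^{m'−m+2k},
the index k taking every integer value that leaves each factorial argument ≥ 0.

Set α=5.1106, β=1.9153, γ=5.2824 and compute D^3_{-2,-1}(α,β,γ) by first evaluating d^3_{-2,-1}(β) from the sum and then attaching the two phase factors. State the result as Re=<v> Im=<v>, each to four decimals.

Split into d^3_{-2,-1}(β=1.9153) × two z-phases.
With c≡cos(β/2)=0.575444 and s≡sin(β/2)=0.817842, N=[1·120·2·24]^{1/2}=75.894664
k∈{1,2} keeps every argument non-negative
  k=1: (−1)^0·75.8947/(24)·0.5754^5·0.8178^1 = +0.163186
  k=2: (−1)^1·75.8947/(12)·0.5754^3·0.8178^3 = -0.659243
d^3_{-2,-1}(1.9153) = +0.163186 -0.659243 = -0.496057
D = (-0.699269-0.714859i)·(-0.496057)·(+0.539641-0.841895i) = +0.485734-0.100672i

Re=0.4857 Im=-0.1007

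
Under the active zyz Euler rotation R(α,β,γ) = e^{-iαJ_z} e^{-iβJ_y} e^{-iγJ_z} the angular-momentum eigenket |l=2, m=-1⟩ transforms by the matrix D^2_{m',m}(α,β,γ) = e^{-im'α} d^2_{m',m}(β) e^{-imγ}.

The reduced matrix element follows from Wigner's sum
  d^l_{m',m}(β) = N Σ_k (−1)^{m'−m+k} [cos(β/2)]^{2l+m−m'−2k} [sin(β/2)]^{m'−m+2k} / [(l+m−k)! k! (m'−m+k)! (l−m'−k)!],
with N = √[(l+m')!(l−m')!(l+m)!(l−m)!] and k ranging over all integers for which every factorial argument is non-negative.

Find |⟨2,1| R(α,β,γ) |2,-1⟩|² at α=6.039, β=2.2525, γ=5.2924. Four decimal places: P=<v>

D^2_{1,-1}(6.039,2.2525,5.2924) = e^{-i·1·6.039}·d^2_{1,-1}(2.2525)·e^{-i·-1·5.2924}. Compute d first:
c=cos(2.2525/2)=0.430048, s=sin(2.2525/2)=0.902806; N=√[6·1·1·6]=6.000000
k: max(0,(-1)−(1))=0 … min(2+(-1),2−(1))=1
  k=0: (−1)^2·6.0000/(2)·0.4300^2·0.9028^2 = +0.452215
  k=1: (−1)^3·6.0000/(6)·0.4300^0·0.9028^4 = -0.664320
d^2_{1,-1}(2.2525) = +0.452215 -0.664320 = -0.212106
|D^2_{1,-1}|² = |d^2_{1,-1}(β)|² = (-0.212106)² = 0.044989 (the z-rotation phases have unit modulus)

P=0.0450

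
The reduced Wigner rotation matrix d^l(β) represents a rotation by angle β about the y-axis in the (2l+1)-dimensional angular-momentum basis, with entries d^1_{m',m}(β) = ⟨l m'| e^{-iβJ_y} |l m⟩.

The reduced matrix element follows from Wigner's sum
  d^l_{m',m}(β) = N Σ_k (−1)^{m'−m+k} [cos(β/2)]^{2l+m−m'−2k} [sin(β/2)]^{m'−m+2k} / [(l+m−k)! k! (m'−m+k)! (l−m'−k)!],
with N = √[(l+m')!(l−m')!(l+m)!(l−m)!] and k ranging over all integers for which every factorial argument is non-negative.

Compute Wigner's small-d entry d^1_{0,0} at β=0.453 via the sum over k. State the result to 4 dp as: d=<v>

d=0.8991

d^1_{0,0}(β=0.453) via Wigner's sum:
With c≡cos(β/2)=0.974458 and s≡sin(β/2)=0.224568, N=[1·1·1·1]^{1/2}=1.000000
Admissible k: 0..1 (factorial args all ≥0)
  k=0: (−1)^0·1.0000/(1)·0.9745^2·0.2246^0 = +0.949569
  k=1: (−1)^1·1.0000/(1)·0.9745^0·0.2246^2 = -0.050431
d^1_{0,0}(0.453) = +0.949569 -0.050431 = +0.899138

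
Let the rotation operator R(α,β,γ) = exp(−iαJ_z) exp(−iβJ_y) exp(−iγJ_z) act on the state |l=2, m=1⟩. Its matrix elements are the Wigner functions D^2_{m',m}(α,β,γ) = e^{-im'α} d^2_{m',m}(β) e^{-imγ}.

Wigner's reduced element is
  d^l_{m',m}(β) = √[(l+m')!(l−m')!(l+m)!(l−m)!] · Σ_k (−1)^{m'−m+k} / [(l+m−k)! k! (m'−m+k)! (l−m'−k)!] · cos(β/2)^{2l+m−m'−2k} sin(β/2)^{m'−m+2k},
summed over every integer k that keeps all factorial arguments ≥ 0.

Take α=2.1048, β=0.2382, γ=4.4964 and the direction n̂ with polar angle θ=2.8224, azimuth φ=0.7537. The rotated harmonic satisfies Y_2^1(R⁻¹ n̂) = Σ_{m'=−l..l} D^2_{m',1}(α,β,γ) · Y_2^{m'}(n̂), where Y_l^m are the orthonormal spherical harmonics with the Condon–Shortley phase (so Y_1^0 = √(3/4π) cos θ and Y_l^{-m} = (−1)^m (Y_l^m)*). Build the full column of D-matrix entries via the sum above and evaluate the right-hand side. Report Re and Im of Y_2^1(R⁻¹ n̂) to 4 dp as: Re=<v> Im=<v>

Re=0.1659 Im=0.2447

Need the full column D^2_{m',1} for m'=−2..2 at α=2.1048, β=0.2382, γ=4.4964.
cos(β/2)=0.992916, sin(β/2)=0.118819
d^2_{-2,1}: single k=3 term ⇒ +0.003331;  D = +0.003195-0.000942i
d^2_{-1,1}: k∈[2..3] ⇒ +0.041756 -0.000199 = +0.041556;  D = -0.030407-0.028326i
d^2_{0,1}: k∈[1..2] ⇒ +0.284903 -0.004080 = +0.280824;  D = -0.060184+0.274299i
d^2_{1,1}: k∈[0..1] ⇒ +0.971964 -0.041756 = +0.930208;  D = +0.883565-0.290859i
d^2_{2,1}: single k=0 term ⇒ -0.232623;  D = +0.175074+0.153174i
Y_2^{m'}(θ=2.8224,φ=0.7537) and Σ D·Y over m':
  (+0.0032-0.0009i)·(+0.0024-0.0380i)  (-0.0304-0.0283i)·(-0.1678+0.1575i)  (-0.0602+0.2743i)·(+0.5376+0.0000i)  (+0.8836-0.2909i)·(+0.1678+0.1575i)  (+0.1751+0.1532i)·(+0.0024+0.0380i)
Y_2^1(R⁻¹ n̂) = +0.165902+0.244686i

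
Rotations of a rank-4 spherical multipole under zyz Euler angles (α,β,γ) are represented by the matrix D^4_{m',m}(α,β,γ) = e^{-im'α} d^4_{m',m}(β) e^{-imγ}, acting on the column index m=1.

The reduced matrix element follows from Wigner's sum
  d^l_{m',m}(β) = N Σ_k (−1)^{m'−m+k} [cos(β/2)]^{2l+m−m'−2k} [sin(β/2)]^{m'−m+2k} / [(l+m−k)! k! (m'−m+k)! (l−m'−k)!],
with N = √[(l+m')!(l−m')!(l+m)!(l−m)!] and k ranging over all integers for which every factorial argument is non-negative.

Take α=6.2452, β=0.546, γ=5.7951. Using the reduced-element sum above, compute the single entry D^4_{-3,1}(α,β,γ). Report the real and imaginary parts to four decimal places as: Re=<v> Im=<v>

Split into d^4_{-3,1}(β=0.546) × two z-phases.
With c≡cos(β/2)=0.962966 and s≡sin(β/2)=0.269622, N=[1·5040·120·6]^{1/2}=1904.940944
k∈{4,5} keeps every argument non-negative
  k=4: (−1)^0·1904.9409/(144)·0.9630^4·0.2696^4 = +0.060115
  k=5: (−1)^1·1904.9409/(240)·0.9630^2·0.2696^6 = -0.002828
d^4_{-3,1}(0.546) = +0.060115 -0.002828 = +0.057287
Phases: e^{-i·(-3)·6.2452}=+0.993514-0.113709i, e^{-i·(1)·5.7951}=+0.883232+0.468936i ⇒ D=+0.053324+0.020936i

Re=0.0533 Im=0.0209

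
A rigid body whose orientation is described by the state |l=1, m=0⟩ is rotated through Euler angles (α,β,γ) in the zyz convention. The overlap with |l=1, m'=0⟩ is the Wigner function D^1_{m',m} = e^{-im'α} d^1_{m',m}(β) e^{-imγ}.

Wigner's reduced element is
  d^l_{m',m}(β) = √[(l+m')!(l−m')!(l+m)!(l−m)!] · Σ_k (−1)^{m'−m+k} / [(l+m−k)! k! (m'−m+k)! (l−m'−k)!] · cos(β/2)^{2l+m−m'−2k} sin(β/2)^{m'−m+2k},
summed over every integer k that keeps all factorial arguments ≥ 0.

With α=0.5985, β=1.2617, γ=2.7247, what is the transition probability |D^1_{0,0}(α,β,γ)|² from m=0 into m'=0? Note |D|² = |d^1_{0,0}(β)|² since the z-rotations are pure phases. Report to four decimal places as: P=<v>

D^1_{0,0}(0.5985,1.2617,2.7247) = e^{-i·0·0.5985}·d^1_{0,0}(1.2617)·e^{-i·0·2.7247}. Compute d first:
c=cos(1.2617/2)=0.807526, s=sin(1.2617/2)=0.589831; N=√[1·1·1·1]=1.000000
The bounds max(0,m−m')=0 and min(l+m,l−m')=1 give 2 terms
  k=0: (−1)^0·1.0000/(1)·0.8075^2·0.5898^0 = +0.652099
  k=1: (−1)^1·1.0000/(1)·0.8075^0·0.5898^2 = -0.347901
d^1_{0,0}(1.2617) = +0.652099 -0.347901 = +0.304198
|D^1_{0,0}|² = |d^1_{0,0}(β)|² = (+0.304198)² = 0.092536 (the z-rotation phases have unit modulus)

P=0.0925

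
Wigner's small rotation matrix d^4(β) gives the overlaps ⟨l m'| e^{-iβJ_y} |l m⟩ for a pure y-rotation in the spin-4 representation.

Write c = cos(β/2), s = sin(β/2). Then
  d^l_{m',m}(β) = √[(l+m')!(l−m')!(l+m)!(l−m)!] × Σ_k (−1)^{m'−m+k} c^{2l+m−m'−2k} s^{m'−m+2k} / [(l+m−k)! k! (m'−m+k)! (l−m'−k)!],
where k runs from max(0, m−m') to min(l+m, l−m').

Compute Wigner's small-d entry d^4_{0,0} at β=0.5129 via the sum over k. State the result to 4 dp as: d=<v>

d^4_{0,0}(β=0.5129) via Wigner's sum:
c=cos(0.5129/2)=0.967297, s=sin(0.5129/2)=0.253648; N=√[24·24·24·24]=576.000000
The bounds max(0,m−m')=0 and min(l+m,l−m')=4 give 5 terms
  k=0: (−1)^0·576.0000/(576)·0.9673^8·0.2536^0 = +0.766438
  k=1: (−1)^1·576.0000/(36)·0.9673^6·0.2536^2 = -0.843221
  k=2: (−1)^2·576.0000/(16)·0.9673^4·0.2536^4 = +0.130457
  k=3: (−1)^3·576.0000/(36)·0.9673^2·0.2536^6 = -0.003987
  k=4: (−1)^4·576.0000/(576)·0.9673^0·0.2536^8 = +0.000017
d^4_{0,0}(0.5129) = +0.766438 -0.843221 +0.130457 -0.003987 +0.000017 = +0.049704

d=0.0497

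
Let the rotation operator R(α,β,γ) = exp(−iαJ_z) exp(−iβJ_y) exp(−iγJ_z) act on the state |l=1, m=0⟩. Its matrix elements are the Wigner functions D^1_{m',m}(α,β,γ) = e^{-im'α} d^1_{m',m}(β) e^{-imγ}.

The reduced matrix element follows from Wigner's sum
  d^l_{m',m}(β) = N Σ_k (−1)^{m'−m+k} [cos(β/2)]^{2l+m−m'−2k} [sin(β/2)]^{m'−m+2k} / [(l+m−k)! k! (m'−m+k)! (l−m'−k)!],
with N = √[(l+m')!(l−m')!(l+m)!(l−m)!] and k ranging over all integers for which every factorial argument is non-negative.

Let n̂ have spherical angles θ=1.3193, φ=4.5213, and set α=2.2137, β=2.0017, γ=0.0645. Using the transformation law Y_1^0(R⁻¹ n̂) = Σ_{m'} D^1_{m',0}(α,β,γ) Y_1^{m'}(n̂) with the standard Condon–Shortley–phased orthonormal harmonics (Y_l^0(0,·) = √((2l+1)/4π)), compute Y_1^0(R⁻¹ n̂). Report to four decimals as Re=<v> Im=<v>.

Re=-0.3397 Im=0.0000

Need the full column D^1_{m',0} for m'=−1..1 at α=2.2137, β=2.0017, γ=0.0645.
cos(β/2)=0.539587, sin(β/2)=0.841930
d^1_{-1,0}: single k=1 term ⇒ +0.642469;  D = -0.385174+0.514206i
d^1_{0,0}: k∈[0..1] ⇒ +0.291154 -0.708846 = -0.417692;  D = -0.417692+0.000000i
d^1_{1,0}: single k=0 term ⇒ -0.642469;  D = +0.385174+0.514206i
Y_1^{m'}(θ=1.3193,φ=4.5213) and Σ D·Y over m':
  (-0.3852+0.5142i)·(-0.0636+0.3285i)  (-0.4177+0.0000i)·(+0.1216+0.0000i)  (+0.3852+0.5142i)·(+0.0636+0.3285i)
Y_1^0(R⁻¹ n̂) = -0.339697+0.000000i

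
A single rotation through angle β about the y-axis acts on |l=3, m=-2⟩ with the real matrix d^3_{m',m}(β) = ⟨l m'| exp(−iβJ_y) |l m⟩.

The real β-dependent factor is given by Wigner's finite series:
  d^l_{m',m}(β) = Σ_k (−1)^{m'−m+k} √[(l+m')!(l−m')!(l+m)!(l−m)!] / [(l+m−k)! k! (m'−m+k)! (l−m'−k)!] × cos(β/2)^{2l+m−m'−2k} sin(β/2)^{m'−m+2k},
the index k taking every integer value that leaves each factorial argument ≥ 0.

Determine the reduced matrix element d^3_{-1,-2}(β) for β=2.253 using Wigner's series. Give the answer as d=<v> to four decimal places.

d=0.3278

d^3_{-1,-2}(β=2.253) via Wigner's sum:
Half-angle: c=0.429823, s=0.902913. N=√(2·24·1·120)=75.894664
k: max(0,(-2)−(-1))=0 … min(3+(-2),3−(-1))=1
  k=0: (−1)^1·75.8947/(24)·0.4298^5·0.9029^1 = -0.041888
  k=1: (−1)^2·75.8947/(12)·0.4298^3·0.9029^3 = +0.369689
d^3_{-1,-2}(2.253) = -0.041888 +0.369689 = +0.327800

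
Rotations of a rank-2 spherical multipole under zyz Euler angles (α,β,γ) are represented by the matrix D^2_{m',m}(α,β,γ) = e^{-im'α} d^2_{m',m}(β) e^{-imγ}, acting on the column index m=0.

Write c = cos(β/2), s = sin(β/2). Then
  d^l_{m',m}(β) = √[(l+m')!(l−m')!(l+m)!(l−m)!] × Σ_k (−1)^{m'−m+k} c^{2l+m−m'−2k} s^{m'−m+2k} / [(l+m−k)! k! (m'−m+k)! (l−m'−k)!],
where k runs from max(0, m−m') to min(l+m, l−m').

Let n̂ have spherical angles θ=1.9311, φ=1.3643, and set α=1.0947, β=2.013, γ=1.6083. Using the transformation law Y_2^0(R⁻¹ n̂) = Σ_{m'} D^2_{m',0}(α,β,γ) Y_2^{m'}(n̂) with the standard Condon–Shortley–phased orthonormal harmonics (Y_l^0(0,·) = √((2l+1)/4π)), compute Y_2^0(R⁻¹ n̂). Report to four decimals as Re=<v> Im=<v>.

Re=0.5677 Im=0.0000

Need the full column D^2_{m',0} for m'=−2..2 at α=1.0947, β=2.013, γ=1.6083.
cos(β/2)=0.534821, sin(β/2)=0.844965
d^2_{-2,0}: single k=2 term ⇒ +0.500231;  D = -0.290083+0.407533i
d^2_{-1,0}: k∈[1..2] ⇒ +0.316622 -0.790316 = -0.473694;  D = -0.217100-0.421015i
d^2_{0,0}: k∈[0..2] ⇒ +0.081815 -0.816874 +0.509748 = -0.225311;  D = -0.225311+0.000000i
d^2_{1,0}: k∈[0..1] ⇒ -0.316622 +0.790316 = +0.473694;  D = +0.217100-0.421015i
d^2_{2,0}: single k=0 term ⇒ +0.500231;  D = -0.290083-0.407533i
Y_2^{m'}(θ=1.9311,φ=1.3643) and Σ D·Y over m':
  (-0.2901+0.4075i)·(-0.3098-0.1358i)  (-0.2171-0.4210i)·(-0.0523+0.2495i)  (-0.2253+0.0000i)·(-0.1978+0.0000i)  (+0.2171-0.4210i)·(+0.0523+0.2495i)  (-0.2901-0.4075i)·(-0.3098+0.1358i)
Y_2^0(R⁻¹ n̂) = +0.567713+0.000000i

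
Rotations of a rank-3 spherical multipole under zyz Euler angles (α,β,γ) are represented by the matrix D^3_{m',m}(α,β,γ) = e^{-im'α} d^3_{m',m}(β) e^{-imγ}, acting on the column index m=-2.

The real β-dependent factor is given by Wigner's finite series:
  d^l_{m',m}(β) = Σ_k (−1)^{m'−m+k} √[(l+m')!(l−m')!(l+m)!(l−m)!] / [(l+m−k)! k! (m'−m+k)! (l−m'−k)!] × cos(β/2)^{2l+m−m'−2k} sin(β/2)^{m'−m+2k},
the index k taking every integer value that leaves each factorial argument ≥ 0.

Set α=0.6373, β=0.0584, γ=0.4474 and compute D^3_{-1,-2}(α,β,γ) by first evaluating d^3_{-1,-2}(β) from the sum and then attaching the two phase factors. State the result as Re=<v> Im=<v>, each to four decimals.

Re=-0.0036 Im=-0.0919

First d^3_{-1,-2}(β=0.0584), then the phase factors e^{-i(-1)α} and e^{-i(-2)γ}:
c=cos(0.0584/2)=0.999574, s=sin(0.0584/2)=0.029196; N=√[2·24·1·120]=75.894664
Admissible k: 0..1 (factorial args all ≥0)
  k=0: (−1)^1·75.8947/(24)·0.9996^5·0.0292^1 = -0.092129
  k=1: (−1)^2·75.8947/(12)·0.9996^3·0.0292^3 = +0.000157
d^3_{-1,-2}(0.0584) = -0.092129 +0.000157 = -0.091972
D = (+0.803705+0.595028i)·(-0.091972)·(+0.625675+0.780084i) = -0.003558-0.091903i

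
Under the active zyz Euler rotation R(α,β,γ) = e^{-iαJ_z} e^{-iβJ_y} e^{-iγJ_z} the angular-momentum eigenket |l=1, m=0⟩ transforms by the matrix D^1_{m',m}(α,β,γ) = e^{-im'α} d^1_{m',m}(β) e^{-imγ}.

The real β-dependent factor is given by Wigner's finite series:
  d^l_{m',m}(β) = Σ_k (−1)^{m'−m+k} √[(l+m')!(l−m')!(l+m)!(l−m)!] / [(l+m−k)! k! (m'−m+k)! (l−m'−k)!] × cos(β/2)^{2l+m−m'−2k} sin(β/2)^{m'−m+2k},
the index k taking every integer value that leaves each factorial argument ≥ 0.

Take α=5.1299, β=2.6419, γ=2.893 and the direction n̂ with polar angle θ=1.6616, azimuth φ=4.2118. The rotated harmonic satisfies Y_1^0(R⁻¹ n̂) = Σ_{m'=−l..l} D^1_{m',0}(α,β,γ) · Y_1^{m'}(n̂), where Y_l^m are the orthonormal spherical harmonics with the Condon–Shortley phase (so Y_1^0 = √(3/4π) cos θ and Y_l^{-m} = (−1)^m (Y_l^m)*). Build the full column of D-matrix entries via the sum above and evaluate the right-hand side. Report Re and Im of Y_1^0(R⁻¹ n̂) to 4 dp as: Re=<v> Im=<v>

Re=0.1805 Im=0.0000

Need the full column D^1_{m',0} for m'=−1..1 at α=5.1299, β=2.6419, γ=2.893.
cos(β/2)=0.247255, sin(β/2)=0.968950
d^1_{-1,0}: single k=1 term ⇒ +0.338814;  D = +0.137385-0.309711i
d^1_{0,0}: k∈[0..1] ⇒ +0.061135 -0.938865 = -0.877730;  D = -0.877730+0.000000i
d^1_{1,0}: single k=0 term ⇒ -0.338814;  D = -0.137385-0.309711i
Y_1^{m'}(θ=1.6616,φ=4.2118) and Σ D·Y over m':
  (+0.1374-0.3097i)·(-0.1651+0.3019i)  (-0.8777+0.0000i)·(-0.0443+0.0000i)  (-0.1374-0.3097i)·(+0.1651+0.3019i)
Y_1^0(R⁻¹ n̂) = +0.180489+0.000000i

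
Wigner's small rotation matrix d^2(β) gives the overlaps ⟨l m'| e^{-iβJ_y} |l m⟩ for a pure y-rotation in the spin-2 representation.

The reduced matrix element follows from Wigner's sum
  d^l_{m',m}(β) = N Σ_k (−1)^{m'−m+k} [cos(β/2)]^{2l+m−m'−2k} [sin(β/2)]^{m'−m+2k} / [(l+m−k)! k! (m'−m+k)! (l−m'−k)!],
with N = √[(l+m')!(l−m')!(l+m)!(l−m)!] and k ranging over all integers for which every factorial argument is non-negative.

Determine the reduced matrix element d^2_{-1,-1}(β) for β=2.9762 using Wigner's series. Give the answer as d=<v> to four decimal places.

d=-0.0203

d^2_{-1,-1}(β=2.9762) via Wigner's sum:
c=cos(2.9762/2)=0.082602, s=sin(2.9762/2)=0.996583; N=√[1·6·1·6]=6.000000
k∈{0,1} keeps every argument non-negative
  k=0: (−1)^0·6.0000/(6)·0.0826^4·0.9966^0 = +0.000047
  k=1: (−1)^1·6.0000/(2)·0.0826^2·0.9966^2 = -0.020330
d^2_{-1,-1}(2.9762) = +0.000047 -0.020330 = -0.020283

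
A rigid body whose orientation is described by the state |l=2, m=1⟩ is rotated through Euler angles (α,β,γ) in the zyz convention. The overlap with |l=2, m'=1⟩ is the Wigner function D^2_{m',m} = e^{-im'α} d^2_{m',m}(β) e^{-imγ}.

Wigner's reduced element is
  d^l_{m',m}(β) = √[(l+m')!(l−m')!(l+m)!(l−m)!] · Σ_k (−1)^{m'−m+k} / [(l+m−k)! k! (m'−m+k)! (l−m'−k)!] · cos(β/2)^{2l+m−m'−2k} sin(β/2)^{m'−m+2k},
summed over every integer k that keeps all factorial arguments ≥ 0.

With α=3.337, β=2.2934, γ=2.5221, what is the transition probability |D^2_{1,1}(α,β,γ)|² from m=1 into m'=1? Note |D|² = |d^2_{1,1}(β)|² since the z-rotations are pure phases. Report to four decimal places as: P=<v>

P=0.1547

First d^2_{1,1}(β=2.2934), then the phase factors e^{-i(1)α} and e^{-i(1)γ}:
With c≡cos(β/2)=0.411497 and s≡sin(β/2)=0.911411, N=[6·1·6·1]^{1/2}=6.000000
k∈{0,1} keeps every argument non-negative
  k=0: (−1)^0·6.0000/(6)·0.4115^4·0.9114^0 = +0.028673
  k=1: (−1)^1·6.0000/(2)·0.4115^2·0.9114^2 = -0.421972
d^2_{1,1}(2.2934) = +0.028673 -0.421972 = -0.393299
|D^2_{1,1}|² = |d^2_{1,1}(β)|² = (-0.393299)² = 0.154684 (the z-rotation phases have unit modulus)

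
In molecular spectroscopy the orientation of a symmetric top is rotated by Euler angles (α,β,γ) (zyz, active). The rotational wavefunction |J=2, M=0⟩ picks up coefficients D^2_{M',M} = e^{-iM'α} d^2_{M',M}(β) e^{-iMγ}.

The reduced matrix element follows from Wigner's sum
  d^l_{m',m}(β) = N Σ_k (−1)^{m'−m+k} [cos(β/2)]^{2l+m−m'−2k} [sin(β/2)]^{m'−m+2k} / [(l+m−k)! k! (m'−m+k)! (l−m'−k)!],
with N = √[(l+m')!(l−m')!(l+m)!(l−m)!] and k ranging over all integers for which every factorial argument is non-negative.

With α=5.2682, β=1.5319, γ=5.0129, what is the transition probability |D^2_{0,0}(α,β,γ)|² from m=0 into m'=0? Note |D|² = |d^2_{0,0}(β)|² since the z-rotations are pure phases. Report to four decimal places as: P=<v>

First d^2_{0,0}(β=1.5319), then the phase factors e^{-i(0)α} and e^{-i(0)γ}:
c=cos(1.5319/2)=0.720724, s=sin(1.5319/2)=0.693222; N=√[2·2·2·2]=4.000000
The bounds max(0,m−m')=0 and min(l+m,l−m')=2 give 3 terms
  k=0: (−1)^0·4.0000/(4)·0.7207^4·0.6932^0 = +0.269821
  k=1: (−1)^1·4.0000/(1)·0.7207^2·0.6932^2 = -0.998488
  k=2: (−1)^2·4.0000/(4)·0.7207^0·0.6932^4 = +0.230935
d^2_{0,0}(1.5319) = +0.269821 -0.998488 +0.230935 = -0.497732
|D^2_{0,0}|² = |d^2_{0,0}(β)|² = (-0.497732)² = 0.247737 (the z-rotation phases have unit modulus)

P=0.2477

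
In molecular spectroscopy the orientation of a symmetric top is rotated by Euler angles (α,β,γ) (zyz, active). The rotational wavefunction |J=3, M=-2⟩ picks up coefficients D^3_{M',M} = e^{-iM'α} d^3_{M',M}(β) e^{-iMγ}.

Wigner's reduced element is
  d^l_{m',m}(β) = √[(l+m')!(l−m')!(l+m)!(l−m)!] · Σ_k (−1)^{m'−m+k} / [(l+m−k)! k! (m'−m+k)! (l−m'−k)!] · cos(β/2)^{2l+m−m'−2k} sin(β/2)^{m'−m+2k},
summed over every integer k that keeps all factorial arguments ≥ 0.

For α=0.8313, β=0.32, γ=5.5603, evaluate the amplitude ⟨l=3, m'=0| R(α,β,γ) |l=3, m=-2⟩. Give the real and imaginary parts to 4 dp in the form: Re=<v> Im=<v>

First d^3_{0,-2}(β=0.32), then the phase factors e^{-i(0)α} and e^{-i(-2)γ}:
With c≡cos(β/2)=0.987227 and s≡sin(β/2)=0.159318, N=[6·6·1·120]^{1/2}=65.726707
k∈{0,1} keeps every argument non-negative
  k=0: (−1)^2·65.7267/(12)·0.9872^4·0.1593^2 = +0.132057
  k=1: (−1)^3·65.7267/(12)·0.9872^2·0.1593^4 = -0.003439
d^3_{0,-2}(0.32) = +0.132057 -0.003439 = +0.128617
Phases: e^{-i·(0)·0.8313}=+1.000000+0.000000i, e^{-i·(-2)·5.5603}=+0.124700-0.992194i ⇒ D=+0.016039-0.127613i

Re=0.0160 Im=-0.1276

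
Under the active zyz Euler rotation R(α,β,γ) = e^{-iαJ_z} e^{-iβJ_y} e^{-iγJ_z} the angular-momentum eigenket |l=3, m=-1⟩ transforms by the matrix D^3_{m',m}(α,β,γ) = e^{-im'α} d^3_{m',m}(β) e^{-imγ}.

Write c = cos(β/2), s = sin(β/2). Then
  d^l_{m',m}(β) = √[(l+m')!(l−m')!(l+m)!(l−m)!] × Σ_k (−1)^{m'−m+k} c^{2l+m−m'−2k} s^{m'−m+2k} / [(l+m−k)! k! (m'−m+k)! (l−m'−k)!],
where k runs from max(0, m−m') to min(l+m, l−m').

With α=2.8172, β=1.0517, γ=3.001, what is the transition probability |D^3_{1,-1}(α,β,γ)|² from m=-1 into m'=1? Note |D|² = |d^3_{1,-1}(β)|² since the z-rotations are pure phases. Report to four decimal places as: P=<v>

P=0.2323

D^3_{1,-1}(2.8172,1.0517,3.001) = e^{-i·1·2.8172}·d^3_{1,-1}(1.0517)·e^{-i·-1·3.001}. Compute d first:
c=cos(1.0517/2)=0.864898, s=sin(1.0517/2)=0.501948; N=√[24·2·2·24]=48.000000
k: max(0,(-1)−(1))=0 … min(3+(-1),3−(1))=2
  k=0: (−1)^2·48.0000/(8)·0.8649^4·0.5019^2 = +0.845918
  k=1: (−1)^3·48.0000/(6)·0.8649^2·0.5019^4 = -0.379888
  k=2: (−1)^4·48.0000/(48)·0.8649^0·0.5019^6 = +0.015994
d^3_{1,-1}(1.0517) = +0.845918 -0.379888 +0.015994 = +0.482024
|D^3_{1,-1}|² = |d^3_{1,-1}(β)|² = (+0.482024)² = 0.232347 (the z-rotation phases have unit modulus)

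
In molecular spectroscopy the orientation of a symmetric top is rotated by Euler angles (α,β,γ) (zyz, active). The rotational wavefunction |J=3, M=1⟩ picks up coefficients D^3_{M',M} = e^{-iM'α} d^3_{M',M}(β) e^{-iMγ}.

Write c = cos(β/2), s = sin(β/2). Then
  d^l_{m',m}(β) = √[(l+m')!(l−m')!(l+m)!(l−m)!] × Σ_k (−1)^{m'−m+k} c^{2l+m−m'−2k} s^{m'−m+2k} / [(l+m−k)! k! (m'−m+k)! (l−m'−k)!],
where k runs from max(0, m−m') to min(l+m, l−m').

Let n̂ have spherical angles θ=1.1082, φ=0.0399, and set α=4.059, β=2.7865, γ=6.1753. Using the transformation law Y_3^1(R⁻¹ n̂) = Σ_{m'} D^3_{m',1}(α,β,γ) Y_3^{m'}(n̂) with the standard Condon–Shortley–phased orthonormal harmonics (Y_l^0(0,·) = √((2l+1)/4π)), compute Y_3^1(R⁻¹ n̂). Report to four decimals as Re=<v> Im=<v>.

Re=-0.0891 Im=-0.2122

Need the full column D^3_{m',1} for m'=−3..3 at α=4.059, β=2.7865, γ=6.1753.
cos(β/2)=0.176615, sin(β/2)=0.984280
d^3_{-3,1}: single k=4 term ⇒ +0.113390;  D = +0.108928-0.031498i
d^3_{-2,1}: k∈[3..4] ⇒ +0.033225 -0.515966 = -0.482741;  D = +0.175423-0.449739i
d^3_{-1,1}: k∈[2..4] ⇒ +0.005656 -0.234218 +0.909310 = +0.680748;  D = -0.353205-0.581948i
d^3_{0,1}: k∈[1..3] ⇒ +0.000586 -0.054595 +0.565212 = +0.511203;  D = +0.508231+0.055044i
d^3_{1,1}: k∈[0..2] ⇒ +0.000030 -0.007541 +0.175663 = +0.168153;  D = -0.115999+0.121735i
d^3_{2,1}: k∈[0..1] ⇒ -0.000535 +0.033225 = +0.032690;  D = -0.005083-0.032293i
d^3_{3,1}: single k=0 term ⇒ +0.003651;  D = +0.003209+0.001742i
Y_3^{m'}(θ=1.1082,φ=0.0399) and Σ D·Y over m':
  (+0.1089-0.0315i)·(+0.2969-0.0357i)  (+0.1754-0.4497i)·(+0.3641-0.0291i)  (-0.3532-0.5819i)·(-0.0012+0.0000i)  (+0.5082+0.0550i)·(-0.3338+0.0000i)  (-0.1160+0.1217i)·(+0.0012+0.0000i)  (-0.0051-0.0323i)·(+0.3641+0.0291i)  (+0.0032+0.0017i)·(-0.2969-0.0357i)
Y_3^1(R⁻¹ n̂) = -0.089139-0.212171i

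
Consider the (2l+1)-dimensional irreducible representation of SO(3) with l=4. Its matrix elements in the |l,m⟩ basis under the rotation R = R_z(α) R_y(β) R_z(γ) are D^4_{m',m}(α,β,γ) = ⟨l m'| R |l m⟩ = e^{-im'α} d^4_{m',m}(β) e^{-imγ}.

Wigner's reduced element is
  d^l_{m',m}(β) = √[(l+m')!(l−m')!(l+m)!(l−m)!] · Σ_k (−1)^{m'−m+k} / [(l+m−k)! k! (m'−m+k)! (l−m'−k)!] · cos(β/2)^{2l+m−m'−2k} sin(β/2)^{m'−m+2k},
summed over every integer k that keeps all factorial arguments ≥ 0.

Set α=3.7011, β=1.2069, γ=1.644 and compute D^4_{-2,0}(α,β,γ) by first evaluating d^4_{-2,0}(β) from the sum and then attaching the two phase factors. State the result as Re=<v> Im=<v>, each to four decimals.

Re=-0.0171 Im=-0.0352

Split into d^4_{-2,0}(β=1.2069) × two z-phases.
With c≡cos(β/2)=0.823383 and s≡sin(β/2)=0.567487, N=[2·720·24·24]^{1/2}=910.735966
The bounds max(0,m−m')=2 and min(l+m,l−m')=4 give 3 terms
  k=2: (−1)^0·910.7360/(96)·0.8234^6·0.5675^2 = +0.952013
  k=3: (−1)^1·910.7360/(36)·0.8234^4·0.5675^4 = -1.205922
  k=4: (−1)^2·910.7360/(96)·0.8234^2·0.5675^6 = +0.214812
d^4_{-2,0}(1.2069) = +0.952013 -1.205922 +0.214812 = -0.039097
Phases: e^{-i·(-2)·3.7011}=+0.436569+0.899671i, e^{-i·(0)·1.644}=+1.000000+0.000000i ⇒ D=-0.017069-0.035175i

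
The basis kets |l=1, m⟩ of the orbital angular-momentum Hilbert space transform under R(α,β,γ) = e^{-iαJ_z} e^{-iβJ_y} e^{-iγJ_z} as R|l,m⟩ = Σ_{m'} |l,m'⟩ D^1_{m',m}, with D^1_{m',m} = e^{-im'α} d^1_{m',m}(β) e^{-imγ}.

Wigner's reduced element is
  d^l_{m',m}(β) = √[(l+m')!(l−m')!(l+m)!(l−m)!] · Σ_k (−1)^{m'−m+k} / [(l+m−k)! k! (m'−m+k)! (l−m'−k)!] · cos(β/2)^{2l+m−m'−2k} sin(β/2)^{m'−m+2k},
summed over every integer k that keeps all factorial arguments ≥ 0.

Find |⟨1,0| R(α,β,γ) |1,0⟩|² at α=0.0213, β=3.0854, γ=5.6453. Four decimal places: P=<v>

First d^1_{0,0}(β=3.0854), then the phase factors e^{-i(0)α} and e^{-i(0)γ}:
c=cos(3.0854/2)=0.028093, s=sin(3.0854/2)=0.999605; N=√[1·1·1·1]=1.000000
Admissible k: 0..1 (factorial args all ≥0)
  k=0: (−1)^0·1.0000/(1)·0.0281^2·0.9996^0 = +0.000789
  k=1: (−1)^1·1.0000/(1)·0.0281^0·0.9996^2 = -0.999211
d^1_{0,0}(3.0854) = +0.000789 -0.999211 = -0.998422
|D^1_{0,0}|² = |d^1_{0,0}(β)|² = (-0.998422)² = 0.996846 (the z-rotation phases have unit modulus)

P=0.9968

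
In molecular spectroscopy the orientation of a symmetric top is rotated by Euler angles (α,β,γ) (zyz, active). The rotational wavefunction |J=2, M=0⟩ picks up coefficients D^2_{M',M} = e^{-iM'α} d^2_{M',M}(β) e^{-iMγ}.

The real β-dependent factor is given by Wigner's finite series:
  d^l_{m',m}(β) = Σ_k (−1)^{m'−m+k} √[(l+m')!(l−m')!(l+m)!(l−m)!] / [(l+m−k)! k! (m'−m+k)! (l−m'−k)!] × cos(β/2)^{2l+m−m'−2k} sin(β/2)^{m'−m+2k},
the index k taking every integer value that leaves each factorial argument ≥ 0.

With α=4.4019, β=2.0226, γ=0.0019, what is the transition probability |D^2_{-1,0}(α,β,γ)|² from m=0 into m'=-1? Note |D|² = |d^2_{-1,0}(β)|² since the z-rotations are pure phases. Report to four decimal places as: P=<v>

P=0.2314

Split into d^2_{-1,0}(β=2.0226) × two z-phases.
Half-angle: c=0.530759, s=0.847523. N=√(1·6·2·2)=4.898979
k: max(0,(0)−(-1))=1 … min(2+(0),2−(-1))=2
  k=1: (−1)^0·4.8990/(2)·0.5308^3·0.8475^1 = +0.310399
  k=2: (−1)^1·4.8990/(2)·0.5308^1·0.8475^3 = -0.791457
d^2_{-1,0}(2.0226) = +0.310399 -0.791457 = -0.481058
|D^2_{-1,0}|² = |d^2_{-1,0}(β)|² = (-0.481058)² = 0.231417 (the z-rotation phases have unit modulus)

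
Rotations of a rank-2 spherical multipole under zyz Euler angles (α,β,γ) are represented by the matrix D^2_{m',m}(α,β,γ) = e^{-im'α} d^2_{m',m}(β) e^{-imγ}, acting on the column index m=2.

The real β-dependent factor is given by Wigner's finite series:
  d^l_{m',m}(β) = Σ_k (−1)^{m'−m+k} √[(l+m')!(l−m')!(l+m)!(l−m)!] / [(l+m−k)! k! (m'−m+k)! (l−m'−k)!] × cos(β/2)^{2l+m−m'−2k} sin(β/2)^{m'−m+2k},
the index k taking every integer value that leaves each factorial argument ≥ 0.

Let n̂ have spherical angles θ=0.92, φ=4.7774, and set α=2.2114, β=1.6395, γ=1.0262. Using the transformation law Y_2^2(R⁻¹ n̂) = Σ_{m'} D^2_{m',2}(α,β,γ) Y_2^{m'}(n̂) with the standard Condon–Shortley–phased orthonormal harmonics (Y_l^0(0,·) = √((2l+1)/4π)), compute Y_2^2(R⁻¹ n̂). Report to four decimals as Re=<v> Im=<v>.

Re=-0.1879 Im=0.0440

Need the full column D^2_{m',2} for m'=−2..2 at α=2.2114, β=1.6395, γ=1.0262.
cos(β/2)=0.682404, sin(β/2)=0.730975
d^2_{-2,2}: single k=4 term ⇒ +0.285503;  D = -0.204728+0.198993i
d^2_{-1,2}: single k=3 term ⇒ +0.533064;  D = +0.526340+0.084401i
d^2_{0,2}: single k=2 term ⇒ +0.609486;  D = -0.282315-0.540159i
d^2_{1,2}: single k=1 term ⇒ +0.464577;  D = -0.201484+0.418611i
d^2_{2,2}: single k=0 term ⇒ +0.216853;  D = +0.212868-0.041384i
Y_2^{m'}(θ=0.92,φ=4.7774) and Σ D·Y over m':
  (-0.2047+0.1990i)·(-0.2424+0.0317i)  (+0.5263+0.0844i)·(+0.0242+0.3716i)  (-0.2823-0.5402i)·(+0.0319+0.0000i)  (-0.2015+0.4186i)·(-0.0242+0.3716i)  (+0.2129-0.0414i)·(-0.2424-0.0317i)
Y_2^2(R⁻¹ n̂) = -0.187892+0.043959i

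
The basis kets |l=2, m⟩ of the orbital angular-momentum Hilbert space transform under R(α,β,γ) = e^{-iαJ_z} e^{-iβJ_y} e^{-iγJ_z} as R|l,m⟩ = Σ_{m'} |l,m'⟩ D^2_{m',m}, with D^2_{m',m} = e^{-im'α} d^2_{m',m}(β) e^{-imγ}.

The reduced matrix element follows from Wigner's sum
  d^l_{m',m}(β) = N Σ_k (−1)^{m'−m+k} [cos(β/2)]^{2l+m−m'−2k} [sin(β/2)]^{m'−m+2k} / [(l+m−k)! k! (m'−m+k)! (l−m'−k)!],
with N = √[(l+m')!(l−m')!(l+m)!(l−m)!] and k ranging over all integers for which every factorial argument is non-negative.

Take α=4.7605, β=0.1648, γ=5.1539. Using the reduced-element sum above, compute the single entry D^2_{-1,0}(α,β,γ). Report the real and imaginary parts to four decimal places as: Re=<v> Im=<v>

Re=0.0095 Im=-0.1980

D^2_{-1,0}(4.7605,0.1648,5.1539) = e^{-i·-1·4.7605}·d^2_{-1,0}(0.1648)·e^{-i·0·5.1539}. Compute d first:
Half-angle: c=0.996607, s=0.082307. N=√(1·6·2·2)=4.898979
Admissible k: 1..2 (factorial args all ≥0)
  k=1: (−1)^0·4.8990/(2)·0.9966^3·0.0823^1 = +0.199564
  k=2: (−1)^1·4.8990/(2)·0.9966^1·0.0823^3 = -0.001361
d^2_{-1,0}(0.1648) = +0.199564 -0.001361 = +0.198203
Phases: e^{-i·(-1)·4.7605}=+0.048092-0.998843i, e^{-i·(0)·5.1539}=+1.000000+0.000000i ⇒ D=+0.009532-0.197974i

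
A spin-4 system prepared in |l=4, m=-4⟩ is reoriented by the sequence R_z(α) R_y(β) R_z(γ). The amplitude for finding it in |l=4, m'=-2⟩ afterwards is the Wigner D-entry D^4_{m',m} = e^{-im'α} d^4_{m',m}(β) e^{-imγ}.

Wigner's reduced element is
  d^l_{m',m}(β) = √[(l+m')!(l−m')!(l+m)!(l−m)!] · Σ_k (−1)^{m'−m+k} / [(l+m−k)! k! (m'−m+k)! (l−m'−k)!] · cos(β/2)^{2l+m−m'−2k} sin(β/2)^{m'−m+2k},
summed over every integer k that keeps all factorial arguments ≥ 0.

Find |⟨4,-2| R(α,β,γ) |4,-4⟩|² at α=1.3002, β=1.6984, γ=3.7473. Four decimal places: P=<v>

P=0.0614

Split into d^4_{-2,-4}(β=1.6984) × two z-phases.
Half-angle: c=0.660584, s=0.750752. N=√(2·720·1·40320)=7619.763776
k∈{0} keeps every argument non-negative
  k=0: (−1)^2·7619.7638/(1440)·0.6606^6·0.7508^2 = +0.247822
d^4_{-2,-4}(1.6984) = +0.247822
|D^4_{-2,-4}|² = |d^4_{-2,-4}(β)|² = (+0.247822)² = 0.061416 (the z-rotation phases have unit modulus)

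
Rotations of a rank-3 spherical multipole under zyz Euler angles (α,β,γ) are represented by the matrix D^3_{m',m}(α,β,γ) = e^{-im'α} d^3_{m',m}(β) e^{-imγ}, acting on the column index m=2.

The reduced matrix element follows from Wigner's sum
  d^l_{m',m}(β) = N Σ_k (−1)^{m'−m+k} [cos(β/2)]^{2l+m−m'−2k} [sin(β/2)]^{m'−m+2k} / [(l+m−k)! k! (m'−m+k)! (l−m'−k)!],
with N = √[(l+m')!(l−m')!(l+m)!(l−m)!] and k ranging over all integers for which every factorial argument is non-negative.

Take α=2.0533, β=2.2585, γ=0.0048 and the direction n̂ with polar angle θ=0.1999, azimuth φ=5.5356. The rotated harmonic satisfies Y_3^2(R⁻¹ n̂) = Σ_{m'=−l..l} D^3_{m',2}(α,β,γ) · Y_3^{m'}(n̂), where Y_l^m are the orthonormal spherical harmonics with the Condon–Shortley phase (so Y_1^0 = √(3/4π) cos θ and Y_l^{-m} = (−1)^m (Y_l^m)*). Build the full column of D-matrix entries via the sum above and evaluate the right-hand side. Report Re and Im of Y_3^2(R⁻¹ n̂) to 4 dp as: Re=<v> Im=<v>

Need the full column D^3_{m',2} for m'=−3..3 at α=2.0533, β=2.2585, γ=0.0048.
cos(β/2)=0.427338, sin(β/2)=0.904092
d^3_{-3,2}: single k=5 term ⇒ +0.632281;  D = +0.626707-0.083774i
d^3_{-2,2}: k∈[4..5] ⇒ +0.610047 -0.546104 = +0.063943;  D = -0.036913-0.052212i
d^3_{-1,2}: k∈[3..4] ⇒ +0.364739 -0.816271 = -0.451532;  D = +0.205661-0.401976i
d^3_{0,2}: k∈[2..3] ⇒ +0.149304 -0.668273 = -0.518969;  D = -0.518945+0.004982i
d^3_{1,2}: k∈[1..2] ⇒ +0.040745 -0.364739 = -0.323994;  D = +0.153081+0.285550i
d^3_{2,2}: k∈[0..1] ⇒ +0.006090 -0.136295 = -0.130205;  D = +0.073109-0.107742i
d^3_{3,2}: single k=0 term ⇒ -0.031561;  D = -0.031357-0.003580i
Y_3^{m'}(θ=0.1999,φ=5.5356) and Σ D·Y over m':
  (+0.6267-0.0838i)·(-0.0020+0.0026i)  (-0.0369-0.0522i)·(+0.0030+0.0394i)  (+0.2057-0.4020i)·(+0.1790+0.1659i)  (-0.5189+0.0050i)·(+0.6594+0.0000i)  (+0.1531+0.2855i)·(-0.1790+0.1659i)  (+0.0731-0.1077i)·(+0.0030-0.0394i)  (-0.0314-0.0036i)·(+0.0020+0.0026i)
Y_3^2(R⁻¹ n̂) = -0.316650-0.063362i

Re=-0.3166 Im=-0.0634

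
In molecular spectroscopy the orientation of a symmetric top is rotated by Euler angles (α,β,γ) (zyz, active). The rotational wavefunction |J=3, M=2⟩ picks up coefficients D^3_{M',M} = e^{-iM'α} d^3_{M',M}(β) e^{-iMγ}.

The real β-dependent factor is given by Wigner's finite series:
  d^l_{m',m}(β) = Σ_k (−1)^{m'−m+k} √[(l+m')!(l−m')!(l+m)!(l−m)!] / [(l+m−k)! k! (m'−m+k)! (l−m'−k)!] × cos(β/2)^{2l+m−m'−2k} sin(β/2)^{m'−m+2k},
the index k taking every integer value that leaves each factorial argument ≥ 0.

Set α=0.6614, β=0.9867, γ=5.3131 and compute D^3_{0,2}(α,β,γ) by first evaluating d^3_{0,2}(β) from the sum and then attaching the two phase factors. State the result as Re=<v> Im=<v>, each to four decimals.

Re=-0.1897 Im=0.4900

First d^3_{0,2}(β=0.9867), then the phase factors e^{-i(0)α} and e^{-i(2)γ}:
Half-angle: c=0.880751, s=0.473579. N=√(6·6·120·1)=65.726707
Admissible k: 2..3 (factorial args all ≥0)
  k=2: (−1)^0·65.7267/(12)·0.8808^4·0.4736^2 = +0.739195
  k=3: (−1)^1·65.7267/(12)·0.8808^2·0.4736^4 = -0.213716
d^3_{0,2}(0.9867) = +0.739195 -0.213716 = +0.525479
D = (+1.000000+0.000000i)·(+0.525479)·(-0.361032+0.932553i) = -0.189715+0.490037i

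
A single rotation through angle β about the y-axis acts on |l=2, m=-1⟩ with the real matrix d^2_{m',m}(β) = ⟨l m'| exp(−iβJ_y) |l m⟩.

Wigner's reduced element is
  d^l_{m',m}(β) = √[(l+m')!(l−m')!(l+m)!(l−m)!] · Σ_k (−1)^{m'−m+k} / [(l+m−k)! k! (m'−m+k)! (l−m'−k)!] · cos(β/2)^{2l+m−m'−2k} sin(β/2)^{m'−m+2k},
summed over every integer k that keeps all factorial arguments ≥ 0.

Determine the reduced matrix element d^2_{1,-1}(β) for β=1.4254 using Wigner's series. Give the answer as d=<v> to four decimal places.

d=0.5515

d^2_{1,-1}(β=1.4254) via Wigner's sum:
With c≡cos(β/2)=0.756599 and s≡sin(β/2)=0.653879, N=[6·1·1·6]^{1/2}=6.000000
k∈{0,1} keeps every argument non-negative
  k=0: (−1)^2·6.0000/(2)·0.7566^2·0.6539^2 = +0.734256
  k=1: (−1)^3·6.0000/(6)·0.7566^0·0.6539^4 = -0.182806
d^2_{1,-1}(1.4254) = +0.734256 -0.182806 = +0.551451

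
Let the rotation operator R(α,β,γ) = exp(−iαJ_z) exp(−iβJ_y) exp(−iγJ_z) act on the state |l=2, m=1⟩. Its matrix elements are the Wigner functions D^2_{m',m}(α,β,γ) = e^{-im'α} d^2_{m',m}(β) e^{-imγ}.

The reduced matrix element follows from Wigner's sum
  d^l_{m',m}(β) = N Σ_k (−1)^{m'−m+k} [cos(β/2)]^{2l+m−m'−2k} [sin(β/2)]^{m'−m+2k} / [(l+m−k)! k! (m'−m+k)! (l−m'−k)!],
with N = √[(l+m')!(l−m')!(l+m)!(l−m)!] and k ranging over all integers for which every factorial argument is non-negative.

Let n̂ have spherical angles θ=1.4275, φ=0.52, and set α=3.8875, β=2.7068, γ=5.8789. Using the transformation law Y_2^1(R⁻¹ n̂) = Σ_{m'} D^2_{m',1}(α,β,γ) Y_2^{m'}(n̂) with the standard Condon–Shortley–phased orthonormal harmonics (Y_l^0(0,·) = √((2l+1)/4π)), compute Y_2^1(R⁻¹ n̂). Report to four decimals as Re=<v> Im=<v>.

Need the full column D^2_{m',1} for m'=−2..2 at α=3.8875, β=2.7068, γ=5.8789.
cos(β/2)=0.215688, sin(β/2)=0.976462
d^2_{-2,1}: single k=3 term ⇒ +0.401627;  D = -0.128358+0.380563i
d^2_{-1,1}: k∈[2..3] ⇒ +0.133071 -0.909122 = -0.776050;  D = +0.316870+0.708412i
d^2_{0,1}: k∈[1..2] ⇒ +0.024000 -0.491890 = -0.467890;  D = -0.430171-0.184050i
d^2_{1,1}: k∈[0..1] ⇒ +0.002164 -0.133071 = -0.130907;  D = +0.123342-0.043856i
d^2_{2,1}: single k=0 term ⇒ -0.019596;  D = -0.009106+0.017352i
Y_2^{m'}(θ=1.4275,φ=0.52) and Σ D·Y over m':
  (-0.1284+0.3806i)·(+0.1916-0.3263i)  (+0.3169+0.7084i)·(+0.0948-0.0543i)  (-0.4302-0.1841i)·(-0.2961+0.0000i)  (+0.1233-0.0439i)·(-0.0948-0.0543i)  (-0.0091+0.0174i)·(+0.1916+0.3263i)
Y_2^1(R⁻¹ n̂) = +0.273962+0.217035i

Re=0.2740 Im=0.2170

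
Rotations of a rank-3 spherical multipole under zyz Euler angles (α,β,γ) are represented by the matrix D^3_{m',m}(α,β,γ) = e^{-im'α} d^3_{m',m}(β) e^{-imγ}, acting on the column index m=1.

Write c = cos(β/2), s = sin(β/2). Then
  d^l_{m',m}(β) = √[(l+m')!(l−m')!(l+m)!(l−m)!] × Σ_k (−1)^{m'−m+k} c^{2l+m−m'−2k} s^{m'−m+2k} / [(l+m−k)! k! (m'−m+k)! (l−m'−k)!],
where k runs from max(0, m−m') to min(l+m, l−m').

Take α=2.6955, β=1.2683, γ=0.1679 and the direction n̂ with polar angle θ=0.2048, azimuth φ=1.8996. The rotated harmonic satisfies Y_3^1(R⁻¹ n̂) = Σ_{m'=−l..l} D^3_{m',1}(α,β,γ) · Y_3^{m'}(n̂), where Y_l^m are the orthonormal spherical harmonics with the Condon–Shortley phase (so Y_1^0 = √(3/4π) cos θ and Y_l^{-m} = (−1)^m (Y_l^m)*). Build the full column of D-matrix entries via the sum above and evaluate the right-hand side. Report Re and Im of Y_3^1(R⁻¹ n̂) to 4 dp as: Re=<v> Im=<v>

Need the full column D^3_{m',1} for m'=−3..3 at α=2.6955, β=1.2683, γ=0.1679.
cos(β/2)=0.805576, sin(β/2)=0.592493
d^3_{-3,1}: single k=4 term ⇒ +0.309736;  D = -0.020001+0.309089i
d^3_{-2,1}: k∈[3..4] ⇒ +0.687699 -0.186004 = +0.501695;  D = +0.245227-0.437678i
d^3_{-1,1}: k∈[2..4] ⇒ +0.887039 -0.639787 +0.043261 = +0.290514;  D = -0.237453+0.167375i
d^3_{0,1}: k∈[1..3] ⇒ +0.696314 -1.130005 +0.203757 = -0.229934;  D = -0.226700+0.038425i
d^3_{1,1}: k∈[0..2] ⇒ +0.273299 -1.182719 +0.479840 = -0.429580;  D = +0.413064+0.117971i
d^3_{2,1}: k∈[0..1] ⇒ -0.635645 +0.687699 = +0.052054;  D = +0.038987+0.034491i
d^3_{3,1}: single k=0 term ⇒ +0.572581;  D = -0.223194-0.527289i
Y_3^{m'}(θ=0.2048,φ=1.8996) and Σ D·Y over m':
  (-0.0200+0.3091i)·(+0.0029+0.0019i)  (+0.2452-0.4377i)·(-0.0328+0.0253i)  (-0.2375+0.1674i)·(-0.0805-0.2360i)  (-0.2267+0.0384i)·(+0.6552+0.0000i)  (+0.4131+0.1180i)·(+0.0805-0.2360i)  (+0.0390+0.0345i)·(-0.0328-0.0253i)  (-0.2232-0.5273i)·(-0.0029+0.0019i)
Y_3^1(R⁻¹ n̂) = -0.025183+0.000163i

Re=-0.0252 Im=0.0002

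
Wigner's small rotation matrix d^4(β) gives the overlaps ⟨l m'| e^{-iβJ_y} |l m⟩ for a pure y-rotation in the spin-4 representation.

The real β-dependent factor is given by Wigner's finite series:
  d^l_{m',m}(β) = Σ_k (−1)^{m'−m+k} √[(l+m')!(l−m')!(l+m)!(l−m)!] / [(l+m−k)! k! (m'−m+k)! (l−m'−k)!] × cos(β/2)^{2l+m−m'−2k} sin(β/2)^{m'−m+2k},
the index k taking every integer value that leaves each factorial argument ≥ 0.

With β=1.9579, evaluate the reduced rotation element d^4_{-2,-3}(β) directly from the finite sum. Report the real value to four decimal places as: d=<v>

d^4_{-2,-3}(β=1.9579) via Wigner's sum:
Half-angle: c=0.557894, s=0.829912. N=√(2·720·1·5040)=2693.993318
k: max(0,(-3)−(-2))=0 … min(4+(-3),4−(-2))=1
  k=0: (−1)^1·2693.9933/(720)·0.5579^7·0.8299^1 = -0.052235
  k=1: (−1)^2·2693.9933/(240)·0.5579^5·0.8299^3 = +0.346770
d^4_{-2,-3}(1.9579) = -0.052235 +0.346770 = +0.294535

d=0.2945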